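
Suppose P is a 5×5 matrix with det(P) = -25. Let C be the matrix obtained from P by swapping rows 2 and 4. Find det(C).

Swapping two rows multiplies the determinant by −1.
det(C) = (-1)·(-25) = 25

det(C) = 25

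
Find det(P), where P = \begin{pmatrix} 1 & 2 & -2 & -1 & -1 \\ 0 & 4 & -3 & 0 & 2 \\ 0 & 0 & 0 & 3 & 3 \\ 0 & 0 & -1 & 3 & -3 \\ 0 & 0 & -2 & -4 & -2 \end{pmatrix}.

det(P) = 168

P is block upper-triangular with a 2×2 block and a 3×3 block on the diagonal, so its determinant equals the product of the determinants of the diagonal blocks.
det of the 2×2 block = 4
det of the 3×3 block = 42
det = (4)·(42) = 168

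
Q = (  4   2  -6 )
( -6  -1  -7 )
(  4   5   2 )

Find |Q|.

256

Expand along column 1:
  + 4 · |-1 -7; 5 2| = 4·(-2 − (-35)) = 132
  − (-6) · |2 -6; 5 2| = −(-6)·(4 − (-30)) = 204
  + 4 · |2 -6; -1 -7| = 4·(-14 − 6) = -80
Sum: (132) + (204) + (-80) = 256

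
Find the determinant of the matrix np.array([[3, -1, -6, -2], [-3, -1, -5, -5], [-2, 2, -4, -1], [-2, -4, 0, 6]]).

1022

Expand along row 4 (it has 1 zero):
  − (-2) · M_41   where M_41 = det([-1 -6 -2; -1 -5 -5; 2 -4 -1]) = 53
  + (-4) · M_42   where M_42 = det([3 -6 -2; -3 -5 -5; -2 -4 -1]) = -91
  + (6) · M_44   where M_44 = det([3 -1 -6; -3 -1 -5; -2 2 -4]) = 92
det = (-1)·(-2)·(53) + (+1)·(-4)·(-91) + (+1)·(6)·(92) = 1022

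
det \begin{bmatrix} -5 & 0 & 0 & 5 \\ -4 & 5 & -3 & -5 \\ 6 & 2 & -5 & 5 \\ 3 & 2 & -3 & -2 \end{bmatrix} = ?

The determinant is -220.

Expand along row 1 (it has 2 zeros):
  + (-5) · M_11   where M_11 = det([5 -3 -5; 2 -5 5; 2 -3 -2]) = 63
  − (5) · M_14   where M_14 = det([-4 5 -3; 6 2 -5; 3 2 -3]) = -19
det = (+1)·(-5)·(63) + (-1)·(5)·(-19) = -220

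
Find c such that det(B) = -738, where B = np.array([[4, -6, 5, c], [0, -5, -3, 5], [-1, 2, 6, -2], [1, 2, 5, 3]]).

Expanding along the row containing c, det(B) is linear in c: det(B) = (43)·c + (-953).
Set (43)·c + (-953) = -738  ⇒  (43)·c = 215  ⇒  c = 5.

c = 5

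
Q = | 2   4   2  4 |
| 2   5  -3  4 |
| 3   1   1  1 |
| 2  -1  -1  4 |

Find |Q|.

-280

Expand along row 1:
  + (2) · M_11   where M_11 = det([5 -3 4; 1 1 1; -1 -1 4]) = 40
  − (4) · M_12   where M_12 = det([2 -3 4; 3 1 1; 2 -1 4]) = 20
  + (2) · M_13   where M_13 = det([2 5 4; 3 1 1; 2 -1 4]) = -60
  − (4) · M_14   where M_14 = det([2 5 -3; 3 1 1; 2 -1 -1]) = 40
det = (+1)·(2)·(40) + (-1)·(4)·(20) + (+1)·(2)·(-60) + (-1)·(4)·(40) = -280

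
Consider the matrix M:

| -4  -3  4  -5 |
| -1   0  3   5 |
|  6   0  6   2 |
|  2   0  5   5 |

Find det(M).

The determinant is -24.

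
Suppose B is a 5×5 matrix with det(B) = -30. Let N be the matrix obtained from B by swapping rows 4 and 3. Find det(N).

Swapping two rows multiplies the determinant by −1.
det(N) = (-1)·(-30) = 30

The determinant is 30.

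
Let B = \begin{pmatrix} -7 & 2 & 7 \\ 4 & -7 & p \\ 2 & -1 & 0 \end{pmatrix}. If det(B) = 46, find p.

p = 8

Expanding along the row containing p, det(B) is linear in p: det(B) = (-3)·p + (70).
Set (-3)·p + (70) = 46  ⇒  (-3)·p = -24  ⇒  p = 8.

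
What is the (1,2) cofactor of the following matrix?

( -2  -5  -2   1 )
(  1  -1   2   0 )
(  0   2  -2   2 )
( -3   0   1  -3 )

Delete row 1 and column 2; the remaining 3×3 submatrix is [1 2 0; 0 -2 2; -3 1 -3].
Its determinant is -8.
The cofactor carries sign (−1)^(1+2) = −1, so C_{1,2} = −(-8) = 8.

8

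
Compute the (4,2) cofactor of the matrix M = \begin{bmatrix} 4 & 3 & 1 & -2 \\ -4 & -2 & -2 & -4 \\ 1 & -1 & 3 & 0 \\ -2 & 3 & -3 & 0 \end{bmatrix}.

64

Delete row 4 and column 2; the remaining 3×3 submatrix is [4 1 -2; -4 -2 -4; 1 3 0].
Its determinant is 64.
The cofactor carries sign (−1)^(4+2) = +1, so C_{4,2} = +(64) = 64.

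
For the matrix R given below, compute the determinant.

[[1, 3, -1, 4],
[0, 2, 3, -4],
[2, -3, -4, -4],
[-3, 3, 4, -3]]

-261

Expand along row 2 (it has 1 zero):
  + (2) · M_22   where M_22 = det([1 -1 4; 2 -4 -4; -3 4 -3]) = -6
  − (3) · M_23   where M_23 = det([1 3 4; 2 -3 -4; -3 3 -3]) = 63
  + (-4) · M_24   where M_24 = det([1 3 -1; 2 -3 -4; -3 3 4]) = 15
det = (+1)·(2)·(-6) + (-1)·(3)·(63) + (+1)·(-4)·(15) = -261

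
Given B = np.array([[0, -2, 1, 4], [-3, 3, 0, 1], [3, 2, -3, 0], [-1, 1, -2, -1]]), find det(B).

|B| = -136

Expand along row 1 (it has 1 zero):
  − (-2) · M_12   where M_12 = det([-3 0 1; 3 -3 0; -1 -2 -1]) = -18
  + (1) · M_13   where M_13 = det([-3 3 1; 3 2 0; -1 1 -1]) = 20
  − (4) · M_14   where M_14 = det([-3 3 0; 3 2 -3; -1 1 -2]) = 30
det = (-1)·(-2)·(-18) + (+1)·(1)·(20) + (-1)·(4)·(30) = -136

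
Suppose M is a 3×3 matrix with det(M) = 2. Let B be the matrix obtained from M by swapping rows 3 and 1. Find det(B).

|B| = -2

Swapping two rows multiplies the determinant by −1.
det(B) = (-1)·(2) = -2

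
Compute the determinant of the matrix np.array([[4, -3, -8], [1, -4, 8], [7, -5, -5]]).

-127

Expand along row 1:
  + 4 · |-4 8; -5 -5| = 4·(20 − (-40)) = 240
  − (-3) · |1 8; 7 -5| = −(-3)·(-5 − 56) = -183
  + (-8) · |1 -4; 7 -5| = (-8)·(-5 − (-28)) = -184
Sum: (240) + (-183) + (-184) = -127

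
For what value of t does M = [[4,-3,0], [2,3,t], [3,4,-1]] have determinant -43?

Expanding along the row containing t, det(M) is linear in t: det(M) = (-25)·t + (-18).
Set (-25)·t + (-18) = -43  ⇒  (-25)·t = -25  ⇒  t = 1.

1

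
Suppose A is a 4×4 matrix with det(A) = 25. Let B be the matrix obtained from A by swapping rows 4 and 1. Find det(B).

|B| = -25

Swapping two rows multiplies the determinant by −1.
det(B) = (-1)·(25) = -25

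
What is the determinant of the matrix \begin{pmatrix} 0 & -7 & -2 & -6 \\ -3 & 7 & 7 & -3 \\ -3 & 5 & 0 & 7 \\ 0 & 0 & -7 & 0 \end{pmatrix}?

The determinant is -1722.

Expand along row 4 (it has 3 zeros):
  − (-7) · M_43   where M_43 = det([0 -7 -6; -3 7 -3; -3 5 7]) = -246
det = (-1)·(-7)·(-246) = -1722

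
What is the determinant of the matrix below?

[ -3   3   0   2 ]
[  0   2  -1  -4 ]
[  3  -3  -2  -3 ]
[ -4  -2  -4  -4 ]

-182

Expand along row 1 (it has 1 zero):
  + (-3) · M_11   where M_11 = det([2 -1 -4; -3 -2 -3; -2 -4 -4]) = -34
  − (3) · M_12   where M_12 = det([0 -1 -4; 3 -2 -3; -4 -4 -4]) = 56
  − (2) · M_14   where M_14 = det([0 2 -1; 3 -3 -2; -4 -2 -4]) = 58
det = (+1)·(-3)·(-34) + (-1)·(3)·(56) + (-1)·(2)·(58) = -182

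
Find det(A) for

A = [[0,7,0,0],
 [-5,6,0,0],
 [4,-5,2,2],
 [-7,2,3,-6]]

A is block lower-triangular with a 2×2 block and a 2×2 block on the diagonal, so its determinant equals the product of the determinants of the diagonal blocks.
det of the 2×2 block = 35
det of the 2×2 block = -18
det = (35)·(-18) = -630

The determinant is -630.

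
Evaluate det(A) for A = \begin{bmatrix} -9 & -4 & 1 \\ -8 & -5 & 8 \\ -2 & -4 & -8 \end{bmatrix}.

|A| = -306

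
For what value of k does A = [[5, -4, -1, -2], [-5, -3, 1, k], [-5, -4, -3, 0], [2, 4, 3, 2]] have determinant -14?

k = 9

Expanding along the column containing k, det(A) is linear in k: det(A) = (-24)·k + (202).
Set (-24)·k + (202) = -14  ⇒  (-24)·k = -216  ⇒  k = 9.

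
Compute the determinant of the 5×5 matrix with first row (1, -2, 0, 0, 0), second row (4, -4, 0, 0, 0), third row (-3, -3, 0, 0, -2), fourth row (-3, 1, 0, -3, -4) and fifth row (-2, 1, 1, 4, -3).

The matrix is block lower-triangular with a 2×2 block and a 3×3 block on the diagonal, so its determinant equals the product of the determinants of the diagonal blocks.
det of the 2×2 block = 4
det of the 3×3 block = -6
det = (4)·(-6) = -24

-24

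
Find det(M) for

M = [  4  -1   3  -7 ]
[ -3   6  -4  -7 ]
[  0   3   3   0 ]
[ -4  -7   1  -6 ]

The determinant is -2856.

Expand along row 3 (it has 2 zeros):
  − (3) · M_32   where M_32 = det([4 3 -7; -3 -4 -7; -4 1 -6]) = 287
  + (3) · M_33   where M_33 = det([4 -1 -7; -3 6 -7; -4 -7 -6]) = -665
det = (-1)·(3)·(287) + (+1)·(3)·(-665) = -2856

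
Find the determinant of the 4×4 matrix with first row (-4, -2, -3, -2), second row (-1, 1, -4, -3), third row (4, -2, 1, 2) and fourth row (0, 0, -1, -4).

The determinant is -216.

Expand along row 4 (it has 2 zeros):
  − (-1) · M_43   where M_43 = det([-4 -2 -2; -1 1 -3; 4 -2 2]) = 40
  + (-4) · M_44   where M_44 = det([-4 -2 -3; -1 1 -4; 4 -2 1]) = 64
det = (-1)·(-1)·(40) + (+1)·(-4)·(64) = -216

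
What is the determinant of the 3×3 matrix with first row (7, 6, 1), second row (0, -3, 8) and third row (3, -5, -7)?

580

Expand along row 2:
  + (-3) · |7 1; 3 -7| = (-3)·(-49 − 3) = 156
  − 8 · |7 6; 3 -5| = −8·(-35 − 18) = 424
Sum: (156) + (424) = 580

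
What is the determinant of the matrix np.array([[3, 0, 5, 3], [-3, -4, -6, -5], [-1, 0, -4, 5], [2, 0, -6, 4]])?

-616

Expand along column 2 (it has 3 zeros):
  + (-4) · M_22   where M_22 = det([3 5 3; -1 -4 5; 2 -6 4]) = 154
det = (+1)·(-4)·(154) = -616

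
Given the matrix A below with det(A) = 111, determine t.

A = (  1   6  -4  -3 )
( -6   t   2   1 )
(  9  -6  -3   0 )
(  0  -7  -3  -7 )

Expanding along the column containing t, det(A) is linear in t: det(A) = (-150)·t + (1011).
Set (-150)·t + (1011) = 111  ⇒  (-150)·t = -900  ⇒  t = 6.

t = 6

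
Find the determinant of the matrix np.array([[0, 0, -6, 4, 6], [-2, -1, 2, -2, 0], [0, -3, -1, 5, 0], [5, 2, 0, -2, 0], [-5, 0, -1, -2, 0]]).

Expand along column 5 (it has 4 zeros):
  + (6) · M_15   where M_15 = det([-2 -1 2 -2; 0 -3 -1 5; 5 2 0 -2; -5 0 -1 -2]) = -99
det = (+1)·(6)·(-99) = -594

-594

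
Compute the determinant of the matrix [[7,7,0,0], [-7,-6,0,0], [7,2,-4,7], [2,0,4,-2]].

-140

The matrix is block lower-triangular with a 2×2 block and a 2×2 block on the diagonal, so its determinant equals the product of the determinants of the diagonal blocks.
det of the 2×2 block = 7
det of the 2×2 block = -20
det = (7)·(-20) = -140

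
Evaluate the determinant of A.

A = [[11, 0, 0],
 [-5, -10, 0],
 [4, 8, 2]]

The determinant is -220.

A is lower triangular, so det(A) is the product of the diagonal entries:
det = (11) · (-10) · (2) = -220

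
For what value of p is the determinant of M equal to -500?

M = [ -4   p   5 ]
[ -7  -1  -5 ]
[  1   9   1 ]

-7

Expanding along the column containing p, det(M) is linear in p: det(M) = (2)·p + (-486).
Set (2)·p + (-486) = -500  ⇒  (2)·p = -14  ⇒  p = -7.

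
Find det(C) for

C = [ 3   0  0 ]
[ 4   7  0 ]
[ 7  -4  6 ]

C is lower triangular, so det(C) is the product of the diagonal entries:
det = (3) · (7) · (6) = 126

|C| = 126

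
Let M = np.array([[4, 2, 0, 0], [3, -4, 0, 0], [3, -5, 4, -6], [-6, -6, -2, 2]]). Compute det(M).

M is block lower-triangular with a 2×2 block and a 2×2 block on the diagonal, so its determinant equals the product of the determinants of the diagonal blocks.
det of the 2×2 block = -22
det of the 2×2 block = -4
det = (-22)·(-4) = 88

|M| = 88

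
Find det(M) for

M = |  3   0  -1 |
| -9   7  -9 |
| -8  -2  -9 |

-317

Expand along row 1:
  + 3 · |7 -9; -2 -9| = 3·(-63 − 18) = -243
  + (-1) · |-9 7; -8 -2| = (-1)·(18 − (-56)) = -74
Sum: (-243) + (-74) = -317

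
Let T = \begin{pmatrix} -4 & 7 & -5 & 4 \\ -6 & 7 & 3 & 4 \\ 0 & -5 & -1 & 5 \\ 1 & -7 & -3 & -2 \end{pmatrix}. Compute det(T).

The determinant is 1752.

Expand along row 3 (it has 1 zero):
  − (-5) · M_32   where M_32 = det([-4 -5 4; -6 3 4; 1 -3 -2]) = 76
  + (-1) · M_33   where M_33 = det([-4 7 4; -6 7 4; 1 -7 -2]) = 28
  − (5) · M_34   where M_34 = det([-4 7 -5; -6 7 3; 1 -7 -3]) = -280
det = (-1)·(-5)·(76) + (+1)·(-1)·(28) + (-1)·(5)·(-280) = 1752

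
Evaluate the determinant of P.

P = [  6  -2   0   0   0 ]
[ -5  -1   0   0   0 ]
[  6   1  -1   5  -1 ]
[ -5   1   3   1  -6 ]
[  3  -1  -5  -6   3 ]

P is block lower-triangular with a 2×2 block and a 3×3 block on the diagonal, so its determinant equals the product of the determinants of the diagonal blocks.
det of the 2×2 block = -16
det of the 3×3 block = 151
det = (-16)·(151) = -2416

det(P) = -2416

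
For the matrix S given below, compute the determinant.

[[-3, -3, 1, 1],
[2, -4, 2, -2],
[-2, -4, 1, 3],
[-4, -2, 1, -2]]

Expand along row 1:
  + (-3) · M_11   where M_11 = det([-4 2 -2; -4 1 3; -2 1 -2]) = -4
  − (-3) · M_12   where M_12 = det([2 2 -2; -2 1 3; -4 1 -2]) = -46
  + (1) · M_13   where M_13 = det([2 -4 -2; -2 -4 3; -4 -2 -2]) = 116
  − (1) · M_14   where M_14 = det([2 -4 2; -2 -4 1; -4 -2 1]) = -20
det = (+1)·(-3)·(-4) + (-1)·(-3)·(-46) + (+1)·(1)·(116) + (-1)·(1)·(-20) = 10

det(S) = 10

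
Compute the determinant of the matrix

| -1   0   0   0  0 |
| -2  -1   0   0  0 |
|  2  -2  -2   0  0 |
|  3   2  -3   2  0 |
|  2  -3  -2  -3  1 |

The matrix is lower triangular, so the determinant is the product of the diagonal entries:
det = (-1) · (-1) · (-2) · (2) · (1) = -4

-4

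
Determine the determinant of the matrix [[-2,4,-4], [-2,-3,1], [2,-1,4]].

The determinant is 30.

Expand along row 1:
  + (-2) · |-3 1; -1 4| = (-2)·(-12 − (-1)) = 22
  − 4 · |-2 1; 2 4| = −4·(-8 − 2) = 40
  + (-4) · |-2 -3; 2 -1| = (-4)·(2 − (-6)) = -32
Sum: (22) + (40) + (-32) = 30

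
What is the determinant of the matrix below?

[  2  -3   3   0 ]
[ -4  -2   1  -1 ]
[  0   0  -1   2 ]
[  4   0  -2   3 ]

Expand along row 3 (it has 2 zeros):
  + (-1) · M_33   where M_33 = det([2 -3 0; -4 -2 -1; 4 0 3]) = -36
  − (2) · M_34   where M_34 = det([2 -3 3; -4 -2 1; 4 0 -2]) = 44
det = (+1)·(-1)·(-36) + (-1)·(2)·(44) = -52

-52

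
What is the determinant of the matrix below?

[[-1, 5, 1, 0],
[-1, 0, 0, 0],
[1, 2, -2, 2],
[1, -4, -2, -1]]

24

Expand along row 2 (it has 3 zeros):
  − (-1) · M_21   where M_21 = det([5 1 0; 2 -2 2; -4 -2 -1]) = 24
det = (-1)·(-1)·(24) = 24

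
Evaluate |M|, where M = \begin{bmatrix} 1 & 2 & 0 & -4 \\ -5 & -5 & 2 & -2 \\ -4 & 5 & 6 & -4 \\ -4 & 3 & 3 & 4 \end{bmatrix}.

|M| = 406

Expand along row 1 (it has 1 zero):
  + (1) · M_11   where M_11 = det([-5 2 -2; 5 6 -4; 3 3 4]) = -238
  − (2) · M_12   where M_12 = det([-5 2 -2; -4 6 -4; -4 3 4]) = -140
  − (-4) · M_14   where M_14 = det([-5 -5 2; -4 5 6; -4 3 3]) = 91
det = (+1)·(1)·(-238) + (-1)·(2)·(-140) + (-1)·(-4)·(91) = 406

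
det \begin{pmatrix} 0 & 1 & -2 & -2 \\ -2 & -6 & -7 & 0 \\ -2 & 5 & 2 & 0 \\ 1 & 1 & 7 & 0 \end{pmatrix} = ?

Expand along column 4 (it has 3 zeros):
  − (-2) · M_14   where M_14 = det([-2 -6 -7; -2 5 2; 1 1 7]) = -113
det = (-1)·(-2)·(-113) = -226

The determinant is -226.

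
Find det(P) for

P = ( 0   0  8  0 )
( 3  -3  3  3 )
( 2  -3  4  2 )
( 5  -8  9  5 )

Expand along row 1 (it has 3 zeros):
  + (8) · M_13   where M_13 = det([3 -3 3; 2 -3 2; 5 -8 5]) = 0
det = (+1)·(8)·(0) = 0

|P| = 0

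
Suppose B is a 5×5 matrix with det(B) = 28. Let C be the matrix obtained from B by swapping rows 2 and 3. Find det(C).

The determinant is -28.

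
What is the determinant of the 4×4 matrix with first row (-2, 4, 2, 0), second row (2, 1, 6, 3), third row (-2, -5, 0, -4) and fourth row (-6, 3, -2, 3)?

-952

Expand along row 1 (it has 1 zero):
  + (-2) · M_11   where M_11 = det([1 6 3; -5 0 -4; 3 -2 3]) = 40
  − (4) · M_12   where M_12 = det([2 6 3; -2 0 -4; -6 -2 3]) = 176
  + (2) · M_13   where M_13 = det([2 1 3; -2 -5 -4; -6 3 3]) = -84
det = (+1)·(-2)·(40) + (-1)·(4)·(176) + (+1)·(2)·(-84) = -952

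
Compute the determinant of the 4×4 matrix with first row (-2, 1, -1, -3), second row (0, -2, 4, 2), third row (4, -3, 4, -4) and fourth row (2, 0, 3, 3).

176

Expand along row 2 (it has 1 zero):
  + (-2) · M_22   where M_22 = det([-2 -1 -3; 4 4 -4; 2 3 3]) = -40
  − (4) · M_23   where M_23 = det([-2 1 -3; 4 -3 -4; 2 0 3]) = -20
  + (2) · M_24   where M_24 = det([-2 1 -1; 4 -3 4; 2 0 3]) = 8
det = (+1)·(-2)·(-40) + (-1)·(4)·(-20) + (+1)·(2)·(8) = 176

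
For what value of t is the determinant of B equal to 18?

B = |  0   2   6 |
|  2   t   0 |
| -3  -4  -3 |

t = 3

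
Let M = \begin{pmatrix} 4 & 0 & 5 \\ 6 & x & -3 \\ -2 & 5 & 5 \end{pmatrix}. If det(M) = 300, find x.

3

Expanding along the column containing x, det(M) is linear in x: det(M) = (30)·x + (210).
Set (30)·x + (210) = 300  ⇒  (30)·x = 90  ⇒  x = 3.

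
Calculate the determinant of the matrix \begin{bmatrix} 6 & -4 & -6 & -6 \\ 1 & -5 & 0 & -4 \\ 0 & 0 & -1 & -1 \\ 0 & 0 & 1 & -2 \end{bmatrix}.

-78

The matrix is block upper-triangular with a 2×2 block and a 2×2 block on the diagonal, so its determinant equals the product of the determinants of the diagonal blocks.
det of the 2×2 block = -26
det of the 2×2 block = 3
det = (-26)·(3) = -78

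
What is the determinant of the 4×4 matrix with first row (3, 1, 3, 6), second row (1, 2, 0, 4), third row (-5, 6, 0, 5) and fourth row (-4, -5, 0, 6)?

Expand along column 3 (it has 3 zeros):
  + (3) · M_13   where M_13 = det([1 2 4; -5 6 5; -4 -5 6]) = 277
det = (+1)·(3)·(277) = 831

831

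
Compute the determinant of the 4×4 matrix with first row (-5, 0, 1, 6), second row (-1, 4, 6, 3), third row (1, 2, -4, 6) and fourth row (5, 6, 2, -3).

The determinant is -678.

Expand along row 1 (it has 1 zero):
  + (-5) · M_11   where M_11 = det([4 6 3; 2 -4 6; 6 2 -3]) = 336
  + (1) · M_13   where M_13 = det([-1 4 3; 1 2 6; 5 6 -3]) = 162
  − (6) · M_14   where M_14 = det([-1 4 6; 1 2 -4; 5 6 2]) = -140
det = (+1)·(-5)·(336) + (+1)·(1)·(162) + (-1)·(6)·(-140) = -678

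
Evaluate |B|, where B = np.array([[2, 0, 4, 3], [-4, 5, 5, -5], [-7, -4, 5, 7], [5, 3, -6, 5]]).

3444

Expand along row 1 (it has 1 zero):
  + (2) · M_11   where M_11 = det([5 5 -5; -4 5 7; 3 -6 5]) = 495
  + (4) · M_13   where M_13 = det([-4 5 -5; -7 -4 7; 5 3 5]) = 519
  − (3) · M_14   where M_14 = det([-4 5 5; -7 -4 5; 5 3 -6]) = -126
det = (+1)·(2)·(495) + (+1)·(4)·(519) + (-1)·(3)·(-126) = 3444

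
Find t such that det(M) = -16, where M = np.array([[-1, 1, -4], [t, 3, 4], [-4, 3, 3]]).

Expanding along the row containing t, det(M) is linear in t: det(M) = (-15)·t + (-61).
Set (-15)·t + (-61) = -16  ⇒  (-15)·t = 45  ⇒  t = -3.

t = -3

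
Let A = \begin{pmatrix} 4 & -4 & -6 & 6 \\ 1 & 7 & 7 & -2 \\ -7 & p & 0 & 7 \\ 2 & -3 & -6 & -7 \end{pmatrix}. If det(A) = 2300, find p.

p = 1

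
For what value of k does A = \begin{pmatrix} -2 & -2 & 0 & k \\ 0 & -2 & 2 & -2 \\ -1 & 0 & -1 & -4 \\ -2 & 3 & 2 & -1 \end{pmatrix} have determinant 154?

Expanding along the column containing k, det(A) is linear in k: det(A) = (14)·k + (140).
Set (14)·k + (140) = 154  ⇒  (14)·k = 14  ⇒  k = 1.

k = 1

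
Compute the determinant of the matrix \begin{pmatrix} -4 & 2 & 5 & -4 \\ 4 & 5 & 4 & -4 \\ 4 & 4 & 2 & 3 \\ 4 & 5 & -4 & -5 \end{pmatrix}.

Expand along row 1:
  + (-4) · M_11   where M_11 = det([5 4 -4; 4 2 3; 5 -4 -5]) = 254
  − (2) · M_12   where M_12 = det([4 4 -4; 4 2 3; 4 -4 -5]) = 232
  + (5) · M_13   where M_13 = det([4 5 -4; 4 4 3; 4 5 -5]) = 4
  − (-4) · M_14   where M_14 = det([4 5 4; 4 4 2; 4 5 -4]) = 32
det = (+1)·(-4)·(254) + (-1)·(2)·(232) + (+1)·(5)·(4) + (-1)·(-4)·(32) = -1332

The determinant is -1332.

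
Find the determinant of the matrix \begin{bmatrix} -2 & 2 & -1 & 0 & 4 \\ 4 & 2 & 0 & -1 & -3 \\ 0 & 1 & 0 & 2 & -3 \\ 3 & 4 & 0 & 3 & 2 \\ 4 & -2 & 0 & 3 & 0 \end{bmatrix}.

Expand along column 3 (it has 4 zeros):
  + (-1) · M_13   where M_13 = det([4 2 -1 -3; 0 1 2 -3; 3 4 3 2; 4 -2 3 0]) = -519
det = (+1)·(-1)·(-519) = 519

519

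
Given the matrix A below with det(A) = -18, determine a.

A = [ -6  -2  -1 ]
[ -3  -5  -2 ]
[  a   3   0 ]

Expanding along the column containing a, det(A) is linear in a: det(A) = (-1)·a + (-27).
Set (-1)·a + (-27) = -18  ⇒  (-1)·a = 9  ⇒  a = -9.

-9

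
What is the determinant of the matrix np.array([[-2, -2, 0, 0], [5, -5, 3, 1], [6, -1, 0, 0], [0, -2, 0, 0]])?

The determinant is 0.

Expand along row 4 (it has 3 zeros):
  + (-2) · M_42   where M_42 = det([-2 0 0; 5 3 1; 6 0 0]) = 0
det = (+1)·(-2)·(0) = 0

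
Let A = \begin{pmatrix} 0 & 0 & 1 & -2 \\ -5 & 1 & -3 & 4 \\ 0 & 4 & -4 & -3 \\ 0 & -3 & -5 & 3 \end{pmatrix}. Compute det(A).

Expand along column 1 (it has 3 zeros):
  − (-5) · M_21   where M_21 = det([0 1 -2; 4 -4 -3; -3 -5 3]) = 61
det = (-1)·(-5)·(61) = 305

The determinant is 305.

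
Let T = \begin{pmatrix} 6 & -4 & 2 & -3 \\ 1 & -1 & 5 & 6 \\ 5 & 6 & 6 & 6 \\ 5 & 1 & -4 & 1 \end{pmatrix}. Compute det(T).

Expand along row 1:
  + (6) · M_11   where M_11 = det([-1 5 6; 6 6 6; 1 -4 1]) = -210
  − (-4) · M_12   where M_12 = det([1 5 6; 5 6 6; 5 -4 1]) = -145
  + (2) · M_13   where M_13 = det([1 -1 6; 5 6 6; 5 1 1]) = -175
  − (-3) · M_14   where M_14 = det([1 -1 5; 5 6 6; 5 1 -4]) = -205
det = (+1)·(6)·(-210) + (-1)·(-4)·(-145) + (+1)·(2)·(-175) + (-1)·(-3)·(-205) = -2805

-2805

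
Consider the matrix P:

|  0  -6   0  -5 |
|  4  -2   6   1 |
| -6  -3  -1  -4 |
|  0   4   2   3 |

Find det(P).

-184

Expand along row 1 (it has 2 zeros):
  − (-6) · M_12   where M_12 = det([4 6 1; -6 -1 -4; 0 2 3]) = 116
  − (-5) · M_14   where M_14 = det([4 -2 6; -6 -3 -1; 0 4 2]) = -176
det = (-1)·(-6)·(116) + (-1)·(-5)·(-176) = -184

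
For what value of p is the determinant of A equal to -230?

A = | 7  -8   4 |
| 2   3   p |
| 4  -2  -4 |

1

Expanding along the row containing p, det(A) is linear in p: det(A) = (-18)·p + (-212).
Set (-18)·p + (-212) = -230  ⇒  (-18)·p = -18  ⇒  p = 1.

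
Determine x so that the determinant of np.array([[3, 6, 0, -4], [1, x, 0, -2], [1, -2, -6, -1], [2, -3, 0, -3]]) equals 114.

x = 7

Expanding along the row containing x, det(B) is linear in x: det(B) = (6)·x + (72).
Set (6)·x + (72) = 114  ⇒  (6)·x = 42  ⇒  x = 7.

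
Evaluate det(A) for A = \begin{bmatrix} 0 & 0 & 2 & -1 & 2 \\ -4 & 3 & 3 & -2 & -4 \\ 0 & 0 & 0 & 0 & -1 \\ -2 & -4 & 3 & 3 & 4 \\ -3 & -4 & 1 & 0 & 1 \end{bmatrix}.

det(A) = 199

Expand along row 3 (it has 4 zeros):
  + (-1) · M_35   where M_35 = det([0 0 2 -1; -4 3 3 -2; -2 -4 3 3; -3 -4 1 0]) = -199
det = (+1)·(-1)·(-199) = 199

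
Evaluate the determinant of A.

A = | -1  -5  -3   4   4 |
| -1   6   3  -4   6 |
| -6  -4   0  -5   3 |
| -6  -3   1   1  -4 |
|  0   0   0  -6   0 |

Expand along row 5 (it has 4 zeros):
  − (-6) · M_54   where M_54 = det([-1 -5 -3 4; -1 6 3 6; -6 -4 0 3; -6 -3 1 -4]) = 173
det = (-1)·(-6)·(173) = 1038

The determinant is 1038.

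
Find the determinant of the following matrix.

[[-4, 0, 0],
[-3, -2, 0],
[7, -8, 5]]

40

The matrix is lower triangular, so the determinant is the product of the diagonal entries:
det = (-4) · (-2) · (5) = 40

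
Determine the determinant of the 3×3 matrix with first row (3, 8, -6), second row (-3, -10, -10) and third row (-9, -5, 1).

1014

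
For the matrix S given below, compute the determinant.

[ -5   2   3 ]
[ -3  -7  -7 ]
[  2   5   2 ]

det(S) = -124

Expand along row 1:
  + (-5) · |-7 -7; 5 2| = (-5)·(-14 − (-35)) = -105
  − 2 · |-3 -7; 2 2| = −2·(-6 − (-14)) = -16
  + 3 · |-3 -7; 2 5| = 3·(-15 − (-14)) = -3
Sum: (-105) + (-16) + (-3) = -124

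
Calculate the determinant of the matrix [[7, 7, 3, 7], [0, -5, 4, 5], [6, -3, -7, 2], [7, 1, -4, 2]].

-1088

Expand along row 2 (it has 1 zero):
  + (-5) · M_22   where M_22 = det([7 3 7; 6 -7 2; 7 -4 2]) = 139
  − (4) · M_23   where M_23 = det([7 7 7; 6 -3 2; 7 1 2]) = 147
  + (5) · M_24   where M_24 = det([7 7 3; 6 -3 -7; 7 1 -4]) = 39
det = (+1)·(-5)·(139) + (-1)·(4)·(147) + (+1)·(5)·(39) = -1088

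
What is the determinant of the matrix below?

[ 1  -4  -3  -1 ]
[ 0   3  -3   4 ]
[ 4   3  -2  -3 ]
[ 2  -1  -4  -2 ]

Expand along row 2 (it has 1 zero):
  + (3) · M_22   where M_22 = det([1 -3 -1; 4 -2 -3; 2 -4 -2]) = -2
  − (-3) · M_23   where M_23 = det([1 -4 -1; 4 3 -3; 2 -1 -2]) = -7
  + (4) · M_24   where M_24 = det([1 -4 -3; 4 3 -2; 2 -1 -4]) = -32
det = (+1)·(3)·(-2) + (-1)·(-3)·(-7) + (+1)·(4)·(-32) = -155

-155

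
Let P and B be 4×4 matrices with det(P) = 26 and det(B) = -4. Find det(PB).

det(PB) = det(P)·det(B) = (26)·(-4) = -104

-104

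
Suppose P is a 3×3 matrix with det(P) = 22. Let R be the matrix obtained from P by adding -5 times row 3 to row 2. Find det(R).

Adding a multiple of one row to another leaves the determinant unchanged.
det(R) = (1)·(22) = 22

det(R) = 22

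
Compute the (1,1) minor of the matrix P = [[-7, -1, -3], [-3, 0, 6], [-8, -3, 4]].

The minor is 18.

Delete row 1 and column 1; the remaining 2×2 submatrix is [0 6; -3 4].
Its determinant is 0·4 − 6·(-3) = 18.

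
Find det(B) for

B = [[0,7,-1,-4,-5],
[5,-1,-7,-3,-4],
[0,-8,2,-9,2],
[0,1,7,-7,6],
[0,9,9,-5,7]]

-1410

Expand along column 1 (it has 4 zeros):
  − (5) · M_21   where M_21 = det([7 -1 -4 -5; -8 2 -9 2; 1 7 -7 6; 9 9 -5 7]) = 282
det = (-1)·(5)·(282) = -1410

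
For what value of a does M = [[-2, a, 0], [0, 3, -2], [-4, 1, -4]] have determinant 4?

Expanding along the column containing a, det(M) is linear in a: det(M) = (8)·a + (20).
Set (8)·a + (20) = 4  ⇒  (8)·a = -16  ⇒  a = -2.

-2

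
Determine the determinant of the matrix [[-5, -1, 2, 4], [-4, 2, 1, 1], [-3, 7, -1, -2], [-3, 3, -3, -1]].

Expand along row 1:
  + (-5) · M_11   where M_11 = det([2 1 1; 7 -1 -2; 3 -3 -1]) = -27
  − (-1) · M_12   where M_12 = det([-4 1 1; -3 -1 -2; -3 -3 -1]) = 29
  + (2) · M_13   where M_13 = det([-4 2 1; -3 7 -2; -3 3 -1]) = 22
  − (4) · M_14   where M_14 = det([-4 2 1; -3 7 -1; -3 3 -3]) = 72
det = (+1)·(-5)·(-27) + (-1)·(-1)·(29) + (+1)·(2)·(22) + (-1)·(4)·(72) = -80

-80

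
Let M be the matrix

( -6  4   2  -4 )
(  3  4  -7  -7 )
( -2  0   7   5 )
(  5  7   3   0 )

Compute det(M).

150

Expand along row 3 (it has 1 zero):
  + (-2) · M_31   where M_31 = det([4 2 -4; 4 -7 -7; 7 3 0]) = -258
  + (7) · M_33   where M_33 = det([-6 4 -4; 3 4 -7; 5 7 0]) = -438
  − (5) · M_34   where M_34 = det([-6 4 2; 3 4 -7; 5 7 3]) = -540
det = (+1)·(-2)·(-258) + (+1)·(7)·(-438) + (-1)·(5)·(-540) = 150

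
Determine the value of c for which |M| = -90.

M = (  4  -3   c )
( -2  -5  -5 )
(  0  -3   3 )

Expanding along the row containing c, det(M) is linear in c: det(M) = (6)·c + (-138).
Set (6)·c + (-138) = -90  ⇒  (6)·c = 48  ⇒  c = 8.

c = 8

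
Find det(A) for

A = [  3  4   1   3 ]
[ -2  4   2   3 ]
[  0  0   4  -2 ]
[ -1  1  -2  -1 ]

The determinant is -244.

Expand along row 3 (it has 2 zeros):
  + (4) · M_33   where M_33 = det([3 4 3; -2 4 3; -1 1 -1]) = -35
  − (-2) · M_34   where M_34 = det([3 4 1; -2 4 2; -1 1 -2]) = -52
det = (+1)·(4)·(-35) + (-1)·(-2)·(-52) = -244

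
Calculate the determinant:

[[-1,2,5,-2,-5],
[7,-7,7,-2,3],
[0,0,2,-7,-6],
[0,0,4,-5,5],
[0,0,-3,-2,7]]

The matrix is block upper-triangular with a 2×2 block and a 3×3 block on the diagonal, so its determinant equals the product of the determinants of the diagonal blocks.
det of the 2×2 block = -7
det of the 3×3 block = 389
det = (-7)·(389) = -2723

-2723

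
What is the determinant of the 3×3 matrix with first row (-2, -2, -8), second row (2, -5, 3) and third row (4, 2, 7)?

Expand along column 1:
  + (-2) · |-5 3; 2 7| = (-2)·(-35 − 6) = 82
  − 2 · |-2 -8; 2 7| = −2·(-14 − (-16)) = -4
  + 4 · |-2 -8; -5 3| = 4·(-6 − 40) = -184
Sum: (82) + (-4) + (-184) = -106

-106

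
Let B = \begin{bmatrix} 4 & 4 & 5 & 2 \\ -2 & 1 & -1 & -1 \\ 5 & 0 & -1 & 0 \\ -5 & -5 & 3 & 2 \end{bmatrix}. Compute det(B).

21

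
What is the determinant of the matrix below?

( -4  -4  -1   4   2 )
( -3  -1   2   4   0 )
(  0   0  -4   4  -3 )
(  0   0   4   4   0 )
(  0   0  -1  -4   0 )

-288

The matrix is block upper-triangular with a 2×2 block and a 3×3 block on the diagonal, so its determinant equals the product of the determinants of the diagonal blocks.
det of the 2×2 block = -8
det of the 3×3 block = 36
det = (-8)·(36) = -288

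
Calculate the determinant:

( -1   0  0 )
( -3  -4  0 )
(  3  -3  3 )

12

The matrix is lower triangular, so the determinant is the product of the diagonal entries:
det = (-1) · (-4) · (3) = 12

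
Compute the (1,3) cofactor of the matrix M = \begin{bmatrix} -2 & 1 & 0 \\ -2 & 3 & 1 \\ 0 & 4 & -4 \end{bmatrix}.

-8

Delete row 1 and column 3; the remaining 2×2 submatrix is [-2 3; 0 4].
Its determinant is (-2)·4 − 3·0 = -8.
The cofactor carries sign (−1)^(1+3) = +1, so C_{1,3} = +(-8) = -8.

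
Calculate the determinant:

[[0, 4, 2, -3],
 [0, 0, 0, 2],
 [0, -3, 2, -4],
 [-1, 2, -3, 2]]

-28

Expand along row 2 (it has 3 zeros):
  + (2) · M_24   where M_24 = det([0 4 2; 0 -3 2; -1 2 -3]) = -14
det = (+1)·(2)·(-14) = -28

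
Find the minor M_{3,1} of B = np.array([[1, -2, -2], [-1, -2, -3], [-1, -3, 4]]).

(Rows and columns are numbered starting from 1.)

2

Delete row 3 and column 1; the remaining 2×2 submatrix is [-2 -2; -2 -3].
Its determinant is (-2)·(-3) − (-2)·(-2) = 2.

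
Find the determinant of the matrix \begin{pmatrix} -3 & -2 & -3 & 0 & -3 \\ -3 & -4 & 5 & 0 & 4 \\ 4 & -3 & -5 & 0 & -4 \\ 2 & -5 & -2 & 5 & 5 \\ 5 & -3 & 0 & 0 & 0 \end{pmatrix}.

Expand along column 4 (it has 4 zeros):
  + (5) · M_44   where M_44 = det([-3 -2 -3 -3; -3 -4 5 4; 4 -3 -5 -4; 5 -3 0 0]) = 96
det = (+1)·(5)·(96) = 480

480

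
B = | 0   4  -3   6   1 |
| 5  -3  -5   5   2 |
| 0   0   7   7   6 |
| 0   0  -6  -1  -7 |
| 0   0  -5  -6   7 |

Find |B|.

B is block upper-triangular with a 2×2 block and a 3×3 block on the diagonal, so its determinant equals the product of the determinants of the diagonal blocks.
det of the 2×2 block = -20
det of the 3×3 block = 382
det = (-20)·(382) = -7640

-7640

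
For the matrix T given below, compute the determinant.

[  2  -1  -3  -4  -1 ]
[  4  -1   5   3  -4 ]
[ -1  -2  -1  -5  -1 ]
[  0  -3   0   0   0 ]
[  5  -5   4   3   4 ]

2358

Expand along row 4 (it has 4 zeros):
  + (-3) · M_42   where M_42 = det([2 -3 -4 -1; 4 5 3 -4; -1 -1 -5 -1; 5 4 3 4]) = -786
det = (+1)·(-3)·(-786) = 2358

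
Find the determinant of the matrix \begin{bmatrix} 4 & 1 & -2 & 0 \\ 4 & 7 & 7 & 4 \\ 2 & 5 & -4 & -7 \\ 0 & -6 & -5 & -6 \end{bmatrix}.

Expand along row 1 (it has 1 zero):
  + (4) · M_11   where M_11 = det([7 7 4; 5 -4 -7; -6 -5 -6]) = 231
  − (1) · M_12   where M_12 = det([4 7 4; 2 -4 -7; 0 -5 -6]) = 0
  + (-2) · M_13   where M_13 = det([4 7 4; 2 5 -7; 0 -6 -6]) = -252
det = (+1)·(4)·(231) + (-1)·(1)·(0) + (+1)·(-2)·(-252) = 1428

1428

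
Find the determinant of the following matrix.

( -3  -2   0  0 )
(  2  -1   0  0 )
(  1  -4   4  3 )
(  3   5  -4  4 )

196

The matrix is block lower-triangular with a 2×2 block and a 2×2 block on the diagonal, so its determinant equals the product of the determinants of the diagonal blocks.
det of the 2×2 block = 7
det of the 2×2 block = 28
det = (7)·(28) = 196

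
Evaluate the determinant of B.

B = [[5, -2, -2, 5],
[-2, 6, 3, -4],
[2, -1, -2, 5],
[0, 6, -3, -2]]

|B| = 412

Expand along row 4 (it has 1 zero):
  + (6) · M_42   where M_42 = det([5 -2 5; -2 3 -4; 2 -2 5]) = 21
  − (-3) · M_43   where M_43 = det([5 -2 5; -2 6 -4; 2 -1 5]) = 76
  + (-2) · M_44   where M_44 = det([5 -2 -2; -2 6 3; 2 -1 -2]) = -29
det = (+1)·(6)·(21) + (-1)·(-3)·(76) + (+1)·(-2)·(-29) = 412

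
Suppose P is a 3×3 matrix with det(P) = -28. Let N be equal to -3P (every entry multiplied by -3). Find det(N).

For a 3×3 matrix, det(-3P) = (-3)^3·det(P) = -27·det(P).
det(N) = (-27)·(-28) = 756

|N| = 756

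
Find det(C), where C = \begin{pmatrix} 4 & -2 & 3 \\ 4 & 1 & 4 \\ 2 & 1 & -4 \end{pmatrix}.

-74

Expand along row 1:
  + 4 · |1 4; 1 -4| = 4·(-4 − 4) = -32
  − (-2) · |4 4; 2 -4| = −(-2)·(-16 − 8) = -48
  + 3 · |4 1; 2 1| = 3·(4 − 2) = 6
Sum: (-32) + (-48) + (6) = -74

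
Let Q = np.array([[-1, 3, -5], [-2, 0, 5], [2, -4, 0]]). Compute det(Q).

Expand along column 2:
  − 3 · |-2 5; 2 0| = −3·(0 − 10) = 30
  − (-4) · |-1 -5; -2 5| = −(-4)·(-5 − 10) = -60
Sum: (30) + (-60) = -30

-30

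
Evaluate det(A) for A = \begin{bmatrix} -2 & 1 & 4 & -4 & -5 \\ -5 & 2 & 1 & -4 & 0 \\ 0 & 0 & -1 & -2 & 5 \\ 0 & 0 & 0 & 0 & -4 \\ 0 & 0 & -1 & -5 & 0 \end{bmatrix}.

|A| = 12

A is block upper-triangular with a 2×2 block and a 3×3 block on the diagonal, so its determinant equals the product of the determinants of the diagonal blocks.
det of the 2×2 block = 1
det of the 3×3 block = 12
det = (1)·(12) = 12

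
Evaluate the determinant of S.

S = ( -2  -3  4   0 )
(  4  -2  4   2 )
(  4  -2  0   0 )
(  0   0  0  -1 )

Expand along row 4 (it has 3 zeros):
  + (-1) · M_44   where M_44 = det([-2 -3 4; 4 -2 4; 4 -2 0]) = -64
det = (+1)·(-1)·(-64) = 64

64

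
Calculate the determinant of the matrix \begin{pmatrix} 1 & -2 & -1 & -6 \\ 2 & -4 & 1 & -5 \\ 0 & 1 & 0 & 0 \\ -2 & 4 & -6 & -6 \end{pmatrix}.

The determinant is -2.

Expand along row 3 (it has 3 zeros):
  − (1) · M_32   where M_32 = det([1 -1 -6; 2 1 -5; -2 -6 -6]) = 2
det = (-1)·(1)·(2) = -2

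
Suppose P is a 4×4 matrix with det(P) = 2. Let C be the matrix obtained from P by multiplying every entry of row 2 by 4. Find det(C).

8

Scaling one row by 4 multiplies the determinant by 4.
det(C) = (4)·(2) = 8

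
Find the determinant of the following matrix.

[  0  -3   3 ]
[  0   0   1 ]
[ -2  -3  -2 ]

Expand along row 2:
  − 1 · |0 -3; -2 -3| = −1·(0 − 6) = 6

6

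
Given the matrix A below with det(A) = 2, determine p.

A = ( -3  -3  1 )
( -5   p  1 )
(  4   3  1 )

Expanding along the row containing p, det(A) is linear in p: det(A) = (-7)·p + (-33).
Set (-7)·p + (-33) = 2  ⇒  (-7)·p = 35  ⇒  p = -5.

-5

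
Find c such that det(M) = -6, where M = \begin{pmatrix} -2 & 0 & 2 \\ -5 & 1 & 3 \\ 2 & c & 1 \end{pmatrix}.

c = 0

Expanding along the row containing c, det(M) is linear in c: det(M) = (-4)·c + (-6).
Set (-4)·c + (-6) = -6  ⇒  (-4)·c = 0  ⇒  c = 0.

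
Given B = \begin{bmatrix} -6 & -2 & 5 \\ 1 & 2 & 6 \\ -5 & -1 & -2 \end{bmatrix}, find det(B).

89

Expand along column 1:
  + (-6) · |2 6; -1 -2| = (-6)·(-4 − (-6)) = -12
  − 1 · |-2 5; -1 -2| = −1·(4 − (-5)) = -9
  + (-5) · |-2 5; 2 6| = (-5)·(-12 − 10) = 110
Sum: (-12) + (-9) + (110) = 89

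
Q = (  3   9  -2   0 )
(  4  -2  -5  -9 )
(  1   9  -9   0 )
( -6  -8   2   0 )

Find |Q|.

-1926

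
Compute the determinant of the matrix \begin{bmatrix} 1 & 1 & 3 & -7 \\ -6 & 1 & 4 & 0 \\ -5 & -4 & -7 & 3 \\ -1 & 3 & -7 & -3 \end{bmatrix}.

-2540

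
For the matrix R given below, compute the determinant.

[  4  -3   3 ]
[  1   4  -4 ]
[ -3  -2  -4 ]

Expand along column 1:
  + 4 · |4 -4; -2 -4| = 4·(-16 − 8) = -96
  − 1 · |-3 3; -2 -4| = −1·(12 − (-6)) = -18
  + (-3) · |-3 3; 4 -4| = (-3)·(12 − 12) = 0
Sum: (-96) + (-18) + (0) = -114

det(R) = -114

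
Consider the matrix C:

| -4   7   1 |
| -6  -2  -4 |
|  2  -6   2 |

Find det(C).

The determinant is 180.

Expand along column 1:
  + (-4) · |-2 -4; -6 2| = (-4)·(-4 − 24) = 112
  − (-6) · |7 1; -6 2| = −(-6)·(14 − (-6)) = 120
  + 2 · |7 1; -2 -4| = 2·(-28 − (-2)) = -52
Sum: (112) + (120) + (-52) = 180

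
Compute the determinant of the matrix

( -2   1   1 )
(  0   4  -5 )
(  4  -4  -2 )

20

Expand along row 2:
  + 4 · |-2 1; 4 -2| = 4·(4 − 4) = 0
  − (-5) · |-2 1; 4 -4| = −(-5)·(8 − 4) = 20
Sum: (0) + (20) = 20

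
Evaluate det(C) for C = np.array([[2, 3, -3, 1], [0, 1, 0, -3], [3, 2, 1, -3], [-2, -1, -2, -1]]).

Expand along row 2 (it has 2 zeros):
  + (1) · M_22   where M_22 = det([2 -3 1; 3 1 -3; -2 -2 -1]) = -45
  + (-3) · M_24   where M_24 = det([2 3 -3; 3 2 1; -2 -1 -2]) = 3
det = (+1)·(1)·(-45) + (+1)·(-3)·(3) = -54

-54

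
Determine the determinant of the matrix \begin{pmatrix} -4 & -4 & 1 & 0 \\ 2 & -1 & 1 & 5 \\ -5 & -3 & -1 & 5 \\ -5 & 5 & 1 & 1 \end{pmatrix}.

-740

Expand along row 1 (it has 1 zero):
  + (-4) · M_11   where M_11 = det([-1 1 5; -3 -1 5; 5 1 1]) = 44
  − (-4) · M_12   where M_12 = det([2 1 5; -5 -1 5; -5 1 1]) = -82
  + (1) · M_13   where M_13 = det([2 -1 5; -5 -3 5; -5 5 1]) = -236
det = (+1)·(-4)·(44) + (-1)·(-4)·(-82) + (+1)·(1)·(-236) = -740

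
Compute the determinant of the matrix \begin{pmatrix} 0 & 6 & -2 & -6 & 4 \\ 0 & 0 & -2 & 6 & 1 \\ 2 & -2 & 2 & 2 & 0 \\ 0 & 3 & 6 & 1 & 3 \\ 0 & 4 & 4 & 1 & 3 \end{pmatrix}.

468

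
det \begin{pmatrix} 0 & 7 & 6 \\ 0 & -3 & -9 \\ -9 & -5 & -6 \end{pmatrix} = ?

Expand along column 1:
  + (-9) · |7 6; -3 -9| = (-9)·(-63 − (-18)) = 405

405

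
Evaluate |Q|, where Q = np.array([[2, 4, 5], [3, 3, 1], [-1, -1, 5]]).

Expand along row 1:
  + 2 · |3 1; -1 5| = 2·(15 − (-1)) = 32
  − 4 · |3 1; -1 5| = −4·(15 − (-1)) = -64
  + 5 · |3 3; -1 -1| = 5·(-3 − (-3)) = 0
Sum: (32) + (-64) + (0) = -32

-32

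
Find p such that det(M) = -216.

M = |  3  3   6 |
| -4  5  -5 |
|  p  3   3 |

Expanding along the row containing p, det(M) is linear in p: det(M) = (-45)·p + (54).
Set (-45)·p + (54) = -216  ⇒  (-45)·p = -270  ⇒  p = 6.

6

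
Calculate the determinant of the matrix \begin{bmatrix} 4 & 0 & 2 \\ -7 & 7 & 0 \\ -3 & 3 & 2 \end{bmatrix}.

Expand along row 1:
  + 4 · |7 0; 3 2| = 4·(14 − 0) = 56
  + 2 · |-7 7; -3 3| = 2·(-21 − (-21)) = 0
Sum: (56) + (0) = 56

56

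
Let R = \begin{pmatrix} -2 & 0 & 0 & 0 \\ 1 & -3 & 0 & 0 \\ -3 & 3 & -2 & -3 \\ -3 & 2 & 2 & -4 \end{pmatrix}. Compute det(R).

|R| = 84

R is block lower-triangular with a 2×2 block and a 2×2 block on the diagonal, so its determinant equals the product of the determinants of the diagonal blocks.
det of the 2×2 block = 6
det of the 2×2 block = 14
det = (6)·(14) = 84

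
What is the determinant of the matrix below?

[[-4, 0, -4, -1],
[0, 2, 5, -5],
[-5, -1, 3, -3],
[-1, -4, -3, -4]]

Expand along row 1 (it has 1 zero):
  + (-4) · M_11   where M_11 = det([2 5 -5; -1 3 -3; -4 -3 -4]) = -77
  + (-4) · M_13   where M_13 = det([0 2 -5; -5 -1 -3; -1 -4 -4]) = -129
  − (-1) · M_14   where M_14 = det([0 2 5; -5 -1 3; -1 -4 -3]) = 59
det = (+1)·(-4)·(-77) + (+1)·(-4)·(-129) + (-1)·(-1)·(59) = 883

883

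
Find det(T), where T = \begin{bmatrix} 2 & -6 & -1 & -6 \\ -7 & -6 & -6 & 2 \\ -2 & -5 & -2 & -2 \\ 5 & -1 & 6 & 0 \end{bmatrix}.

-292

Expand along row 4 (it has 1 zero):
  − (5) · M_41   where M_41 = det([-6 -1 -6; -6 -6 2; -5 -2 -2]) = 34
  + (-1) · M_42   where M_42 = det([2 -1 -6; -7 -6 2; -2 -2 -2]) = 38
  − (6) · M_43   where M_43 = det([2 -6 -6; -7 -6 2; -2 -5 -2]) = 14
det = (-1)·(5)·(34) + (+1)·(-1)·(38) + (-1)·(6)·(14) = -292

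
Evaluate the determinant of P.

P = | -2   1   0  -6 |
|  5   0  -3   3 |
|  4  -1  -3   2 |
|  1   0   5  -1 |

Expand along column 2 (it has 2 zeros):
  − (1) · M_12   where M_12 = det([5 -3 3; 4 -3 2; 1 5 -1]) = 16
  − (-1) · M_32   where M_32 = det([-2 0 -6; 5 -3 3; 1 5 -1]) = -144
det = (-1)·(1)·(16) + (-1)·(-1)·(-144) = -160

-160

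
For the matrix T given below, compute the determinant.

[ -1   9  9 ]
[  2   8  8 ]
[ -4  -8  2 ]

The determinant is -260.

Expand along column 1:
  + (-1) · |8 8; -8 2| = (-1)·(16 − (-64)) = -80
  − 2 · |9 9; -8 2| = −2·(18 − (-72)) = -180
  + (-4) · |9 9; 8 8| = (-4)·(72 − 72) = 0
Sum: (-80) + (-180) + (0) = -260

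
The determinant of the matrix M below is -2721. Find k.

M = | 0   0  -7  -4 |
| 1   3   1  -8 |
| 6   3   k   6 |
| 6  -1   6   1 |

Expanding along the column containing k, det(M) is linear in k: det(M) = (76)·k + (-2493).
Set (76)·k + (-2493) = -2721  ⇒  (76)·k = -228  ⇒  k = -3.

-3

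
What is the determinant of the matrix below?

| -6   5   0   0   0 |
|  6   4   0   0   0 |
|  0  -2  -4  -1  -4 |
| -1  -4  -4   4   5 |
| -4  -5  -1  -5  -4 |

5994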